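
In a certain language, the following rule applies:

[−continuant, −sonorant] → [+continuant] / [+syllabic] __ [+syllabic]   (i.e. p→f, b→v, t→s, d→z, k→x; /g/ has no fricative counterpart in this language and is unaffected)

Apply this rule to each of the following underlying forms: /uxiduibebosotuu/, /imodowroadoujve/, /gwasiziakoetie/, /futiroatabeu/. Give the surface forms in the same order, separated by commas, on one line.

uxizuivevososuu, imozowroazoujve, gwasiziaxoesie, fusiroasaveu

/uxiduibebosotuu/: /d/ is a stop between vowels /i/ and /u/, so it spirantizes to the fricative [z]. /b/ is a stop between vowels /i/ and /e/, so it spirantizes to the fricative [v]. /b/ is a stop between vowels /e/ and /o/, so it spirantizes to the fricative [v]. /t/ is a stop between vowels /o/ and /u/, so it spirantizes to the fricative [s]. → [uxizuivevososuu].
/imodowroadoujve/: /d/ is a stop between vowels /o/ and /o/, so it spirantizes to the fricative [z]. /d/ is a stop between vowels /a/ and /o/, so it spirantizes to the fricative [z]. → [imozowroazoujve].
/gwasiziakoetie/: /k/ is a stop between vowels /a/ and /o/, so it spirantizes to the fricative [x]. /t/ is a stop between vowels /e/ and /i/, so it spirantizes to the fricative [s]. → [gwasiziaxoesie].
/futiroatabeu/: /t/ is a stop between vowels /u/ and /i/, so it spirantizes to the fricative [s]. /t/ is a stop between vowels /a/ and /a/, so it spirantizes to the fricative [s]. /b/ is a stop between vowels /a/ and /e/, so it spirantizes to the fricative [v]. → [fusiroasaveu].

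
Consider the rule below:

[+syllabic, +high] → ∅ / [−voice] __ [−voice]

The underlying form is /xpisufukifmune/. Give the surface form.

xpsfkfmune

/i/ is a high vowel flanked by voiceless consonants /p/ and /s/, so it deletes.
/u/ is a high vowel flanked by voiceless consonants /s/ and /f/, so it deletes.
/u/ is a high vowel flanked by voiceless consonants /f/ and /k/, so it deletes.
/i/ is a high vowel flanked by voiceless consonants /k/ and /f/, so it deletes.
Surface form: [xpsfkfmune].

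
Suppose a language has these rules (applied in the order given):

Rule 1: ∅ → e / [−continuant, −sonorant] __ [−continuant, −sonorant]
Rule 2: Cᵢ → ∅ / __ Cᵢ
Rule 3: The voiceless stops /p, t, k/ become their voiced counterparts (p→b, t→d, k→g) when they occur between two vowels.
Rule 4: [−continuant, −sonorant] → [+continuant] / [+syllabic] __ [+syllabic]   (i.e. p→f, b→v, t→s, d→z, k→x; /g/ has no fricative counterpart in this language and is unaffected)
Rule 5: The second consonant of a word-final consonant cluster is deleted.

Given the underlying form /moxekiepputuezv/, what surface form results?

Rule 1 (stop-cluster e-epenthesis): /p/ and /p/ form a stop–stop cluster, so [e] is inserted between them. /moxekiepputuezv/ → moxekiepeputuezv.
Rule 2 (degemination): no segment meets the environment; /moxekiepeputuezv/ is unchanged.
Rule 3 (intervocalic voicing): /k/ is a voiceless stop between vowels /e/ and /i/, so it voices to [g]. /p/ is a voiceless stop between vowels /e/ and /e/, so it voices to [b]. /p/ is a voiceless stop between vowels /e/ and /u/, so it voices to [b]. /t/ is a voiceless stop between vowels /u/ and /u/, so it voices to [d]. /moxekiepeputuezv/ → moxegiebebuduezv.
Rule 4 (intervocalic spirantization): /b/ is a stop between vowels /e/ and /e/, so it spirantizes to the fricative [v]. /b/ is a stop between vowels /e/ and /u/, so it spirantizes to the fricative [v]. /d/ is a stop between vowels /u/ and /u/, so it spirantizes to the fricative [z]. /moxegiebebuduezv/ → moxegievevuzuezv.
Rule 5 (final cluster simplification): /v/ is the second consonant of a word-final cluster /zv/, so it deletes. /moxegievevuzuezv/ → moxegievevuzuez.

moxegievevuzuez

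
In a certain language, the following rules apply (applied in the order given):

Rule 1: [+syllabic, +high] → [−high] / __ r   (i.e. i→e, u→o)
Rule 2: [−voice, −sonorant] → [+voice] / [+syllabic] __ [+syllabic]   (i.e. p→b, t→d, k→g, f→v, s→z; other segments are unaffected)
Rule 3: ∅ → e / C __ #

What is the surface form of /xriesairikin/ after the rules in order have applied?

Rule 1 (pre-rhotic lowering): /i/ is a high vowel immediately before /r/, so it lowers to [e]. /xriesairikin/ → xriesaerikin.
Rule 2 (intervocalic voicing): /s/ is a voiceless obstruent between vowels /e/ and /a/, so it voices to [z]. /k/ is a voiceless obstruent between vowels /i/ and /i/, so it voices to [g]. /xriesaerikin/ → xriezaerigin.
Rule 3 (final e-epenthesis): the form ends in the consonant /n/, so [e] is inserted word-finally. /xriezaerigin/ → xriezaerigine.

xriezaerigine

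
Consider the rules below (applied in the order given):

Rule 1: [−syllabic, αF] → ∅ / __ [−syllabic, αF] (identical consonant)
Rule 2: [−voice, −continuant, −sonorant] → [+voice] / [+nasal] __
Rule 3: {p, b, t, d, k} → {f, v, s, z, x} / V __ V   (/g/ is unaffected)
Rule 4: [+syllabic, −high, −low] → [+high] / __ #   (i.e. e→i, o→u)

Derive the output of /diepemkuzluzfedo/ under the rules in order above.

diefemguzluzfezu

Rule 1 (degemination): no segment meets the environment; /diepemkuzluzfedo/ is unchanged.
Rule 2 (post-nasal voicing): /k/ is a voiceless stop immediately after the nasal /m/, so it voices to [g]. /diepemkuzluzfedo/ → diepemguzluzfedo.
Rule 3 (intervocalic spirantization): /p/ is a stop between vowels /e/ and /e/, so it spirantizes to the fricative [f]. /d/ is a stop between vowels /e/ and /o/, so it spirantizes to the fricative [z]. /diepemguzluzfedo/ → diefemguzluzfezo.
Rule 4 (final vowel raising): /o/ is a mid vowel in word-final position, so it raises to [u]. /diefemguzluzfezo/ → diefemguzluzfezu.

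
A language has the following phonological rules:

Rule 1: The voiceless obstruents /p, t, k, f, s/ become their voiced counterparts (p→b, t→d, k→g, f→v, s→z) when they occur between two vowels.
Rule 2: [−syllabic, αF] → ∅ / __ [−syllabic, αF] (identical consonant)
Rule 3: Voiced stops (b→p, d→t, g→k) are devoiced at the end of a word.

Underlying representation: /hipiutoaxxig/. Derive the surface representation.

Rule 1 (intervocalic voicing): /p/ is a voiceless obstruent between vowels /i/ and /i/, so it voices to [b]. /t/ is a voiceless obstruent between vowels /u/ and /o/, so it voices to [d]. /hipiutoaxxig/ → hibiudoaxxig.
Rule 2 (degemination): /xx/ is a geminate; the first /x/ deletes. /hibiudoaxxig/ → hibiudoaxig.
Rule 3 (final devoicing): /g/ is a voiced stop in word-final position, so it devoices to [k]. /hibiudoaxig/ → hibiudoaxik.

hibiudoaxik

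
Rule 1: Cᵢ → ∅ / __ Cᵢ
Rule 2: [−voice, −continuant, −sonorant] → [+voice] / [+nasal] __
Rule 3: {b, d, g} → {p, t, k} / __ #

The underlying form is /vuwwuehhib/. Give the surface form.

vuwuehip

Rule 1 (degemination): /ww/ is a geminate; the first /w/ deletes. /hh/ is a geminate; the first /h/ deletes. /vuwwuehhib/ → vuwuehib.
Rule 2 (post-nasal voicing): no segment meets the environment; /vuwuehib/ is unchanged.
Rule 3 (final devoicing): /b/ is a voiced stop in word-final position, so it devoices to [p]. /vuwuehib/ → vuwuehip.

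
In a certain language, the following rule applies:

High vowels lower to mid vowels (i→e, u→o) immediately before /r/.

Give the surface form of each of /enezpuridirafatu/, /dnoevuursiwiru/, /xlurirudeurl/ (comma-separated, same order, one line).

enezporiderafatu, dnoevuorsiweru, xlorerudeorl

/enezpuridirafatu/: /u/ is a high vowel immediately before /r/, so it lowers to [o]. /i/ is a high vowel immediately before /r/, so it lowers to [e]. → [enezporiderafatu].
/dnoevuursiwiru/: /u/ is a high vowel immediately before /r/, so it lowers to [o]. /i/ is a high vowel immediately before /r/, so it lowers to [e]. → [dnoevuorsiweru].
/xlurirudeurl/: /u/ is a high vowel immediately before /r/, so it lowers to [o]. /i/ is a high vowel immediately before /r/, so it lowers to [e]. /u/ is a high vowel immediately before /r/, so it lowers to [o]. → [xlorerudeorl].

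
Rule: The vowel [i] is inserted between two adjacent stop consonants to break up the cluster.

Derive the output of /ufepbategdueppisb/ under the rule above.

ufepibategiduepipisb

/p/ and /b/ form a stop–stop cluster, so [i] is inserted between them.
/g/ and /d/ form a stop–stop cluster, so [i] is inserted between them.
/p/ and /p/ form a stop–stop cluster, so [i] is inserted between them.
Surface form: [ufepibategiduepipisb].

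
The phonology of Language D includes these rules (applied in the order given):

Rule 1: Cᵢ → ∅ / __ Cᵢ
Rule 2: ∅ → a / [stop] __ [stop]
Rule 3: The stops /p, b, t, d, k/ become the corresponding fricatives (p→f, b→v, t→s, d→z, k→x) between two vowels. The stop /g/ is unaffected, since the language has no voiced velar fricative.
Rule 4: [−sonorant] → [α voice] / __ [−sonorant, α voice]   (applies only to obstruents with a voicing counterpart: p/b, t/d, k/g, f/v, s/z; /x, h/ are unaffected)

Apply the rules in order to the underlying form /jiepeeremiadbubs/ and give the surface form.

jiefeeremiazavups

Rule 1 (degemination): no segment meets the environment; /jiepeeremiadbubs/ is unchanged.
Rule 2 (stop-cluster a-epenthesis): /d/ and /b/ form a stop–stop cluster, so [a] is inserted between them. /jiepeeremiadbubs/ → jiepeeremiadabubs.
Rule 3 (intervocalic spirantization): /p/ is a stop between vowels /e/ and /e/, so it spirantizes to the fricative [f]. /d/ is a stop between vowels /a/ and /a/, so it spirantizes to the fricative [z]. /b/ is a stop between vowels /a/ and /u/, so it spirantizes to the fricative [v]. /jiepeeremiadabubs/ → jiefeeremiazavubs.
Rule 4 (regressive voicing assimilation): /b/ precedes the voiceless obstruent /s/, so it devoices to [p] by assimilation. /jiefeeremiazavubs/ → jiefeeremiazavups.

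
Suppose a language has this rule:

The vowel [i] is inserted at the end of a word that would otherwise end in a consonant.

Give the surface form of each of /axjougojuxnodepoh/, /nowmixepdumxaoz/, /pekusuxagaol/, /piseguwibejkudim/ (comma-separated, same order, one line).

axjougojuxnodepohi, nowmixepdumxaozi, pekusuxagaoli, piseguwibejkudimi

/axjougojuxnodepoh/: the form ends in the consonant /h/, so [i] is inserted word-finally. → [axjougojuxnodepohi].
/nowmixepdumxaoz/: the form ends in the consonant /z/, so [i] is inserted word-finally. → [nowmixepdumxaozi].
/pekusuxagaol/: the form ends in the consonant /l/, so [i] is inserted word-finally. → [pekusuxagaoli].
/piseguwibejkudim/: the form ends in the consonant /m/, so [i] is inserted word-finally. → [piseguwibejkudimi].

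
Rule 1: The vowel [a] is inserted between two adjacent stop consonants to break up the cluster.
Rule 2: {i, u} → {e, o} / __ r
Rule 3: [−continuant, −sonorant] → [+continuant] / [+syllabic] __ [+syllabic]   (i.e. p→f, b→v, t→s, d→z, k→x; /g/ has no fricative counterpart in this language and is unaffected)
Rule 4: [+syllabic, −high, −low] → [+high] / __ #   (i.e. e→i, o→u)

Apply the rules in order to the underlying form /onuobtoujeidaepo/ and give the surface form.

Rule 1 (stop-cluster a-epenthesis): /b/ and /t/ form a stop–stop cluster, so [a] is inserted between them. /onuobtoujeidaepo/ → onuobatoujeidaepo.
Rule 2 (pre-rhotic lowering): no segment meets the environment; /onuobatoujeidaepo/ is unchanged.
Rule 3 (intervocalic spirantization): /b/ is a stop between vowels /o/ and /a/, so it spirantizes to the fricative [v]. /t/ is a stop between vowels /a/ and /o/, so it spirantizes to the fricative [s]. /d/ is a stop between vowels /i/ and /a/, so it spirantizes to the fricative [z]. /p/ is a stop between vowels /e/ and /o/, so it spirantizes to the fricative [f]. /onuobatoujeidaepo/ → onuovasoujeizaefo.
Rule 4 (final vowel raising): /o/ is a mid vowel in word-final position, so it raises to [u]. /onuovasoujeizaefo/ → onuovasoujeizaefu.

onuovasoujeizaefu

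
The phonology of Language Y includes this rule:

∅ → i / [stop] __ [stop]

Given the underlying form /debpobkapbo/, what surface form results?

/b/ and /p/ form a stop–stop cluster, so [i] is inserted between them.
/b/ and /k/ form a stop–stop cluster, so [i] is inserted between them.
/p/ and /b/ form a stop–stop cluster, so [i] is inserted between them.
Surface form: [debipobikapibo].

debipobikapibo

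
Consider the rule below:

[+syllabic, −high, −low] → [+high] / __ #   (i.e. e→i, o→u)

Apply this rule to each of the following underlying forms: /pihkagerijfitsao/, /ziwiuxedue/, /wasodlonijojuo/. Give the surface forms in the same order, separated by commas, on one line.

pihkagerijfitsau, ziwiuxedui, wasodlonijojuu

/pihkagerijfitsao/: /o/ is a mid vowel in word-final position, so it raises to [u]. → [pihkagerijfitsau].
/ziwiuxedue/: /e/ is a mid vowel in word-final position, so it raises to [i]. → [ziwiuxedui].
/wasodlonijojuo/: /o/ is a mid vowel in word-final position, so it raises to [u]. → [wasodlonijojuu].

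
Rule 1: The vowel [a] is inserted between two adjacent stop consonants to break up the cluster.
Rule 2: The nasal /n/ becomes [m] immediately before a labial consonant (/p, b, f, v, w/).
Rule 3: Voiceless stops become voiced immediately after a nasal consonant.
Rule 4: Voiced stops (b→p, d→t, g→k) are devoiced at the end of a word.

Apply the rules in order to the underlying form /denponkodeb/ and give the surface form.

Rule 1 (stop-cluster a-epenthesis): no segment meets the environment; /denponkodeb/ is unchanged.
Rule 2 (nasal place assimilation): /n/ precedes the labial consonant /p/, so it assimilates in place to [m]. /denponkodeb/ → demponkodeb.
Rule 3 (post-nasal voicing): /p/ is a voiceless stop immediately after the nasal /m/, so it voices to [b]. /k/ is a voiceless stop immediately after the nasal /n/, so it voices to [g]. /demponkodeb/ → dembongodeb.
Rule 4 (final devoicing): /b/ is a voiced stop in word-final position, so it devoices to [p]. /dembongodeb/ → dembongodep.

dembongodep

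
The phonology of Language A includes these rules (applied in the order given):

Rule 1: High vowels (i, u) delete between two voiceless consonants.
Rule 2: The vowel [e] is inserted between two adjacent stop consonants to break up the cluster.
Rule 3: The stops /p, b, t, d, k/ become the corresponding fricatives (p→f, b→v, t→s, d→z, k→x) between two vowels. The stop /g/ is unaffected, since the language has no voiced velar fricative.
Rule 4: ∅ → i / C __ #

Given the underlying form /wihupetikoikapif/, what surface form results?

Rule 1 (high vowel syncope): /u/ is a high vowel flanked by voiceless consonants /h/ and /p/, so it deletes. /i/ is a high vowel flanked by voiceless consonants /t/ and /k/, so it deletes. /i/ is a high vowel flanked by voiceless consonants /p/ and /f/, so it deletes. /wihupetikoikapif/ → wihpetkoikapf.
Rule 2 (stop-cluster e-epenthesis): /t/ and /k/ form a stop–stop cluster, so [e] is inserted between them. /wihpetkoikapf/ → wihpetekoikapf.
Rule 3 (intervocalic spirantization): /t/ is a stop between vowels /e/ and /e/, so it spirantizes to the fricative [s]. /k/ is a stop between vowels /e/ and /o/, so it spirantizes to the fricative [x]. /k/ is a stop between vowels /i/ and /a/, so it spirantizes to the fricative [x]. /wihpetekoikapf/ → wihpesexoixapf.
Rule 4 (final i-epenthesis): the form ends in the consonant /f/, so [i] is inserted word-finally. /wihpesexoixapf/ → wihpesexoixapfi.

wihpesexoixapfi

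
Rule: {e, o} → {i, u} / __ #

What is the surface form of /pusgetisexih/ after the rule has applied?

No segment of /pusgetisexih/ meets the structural description of the rule, so the form surfaces unchanged.

pusgetisexih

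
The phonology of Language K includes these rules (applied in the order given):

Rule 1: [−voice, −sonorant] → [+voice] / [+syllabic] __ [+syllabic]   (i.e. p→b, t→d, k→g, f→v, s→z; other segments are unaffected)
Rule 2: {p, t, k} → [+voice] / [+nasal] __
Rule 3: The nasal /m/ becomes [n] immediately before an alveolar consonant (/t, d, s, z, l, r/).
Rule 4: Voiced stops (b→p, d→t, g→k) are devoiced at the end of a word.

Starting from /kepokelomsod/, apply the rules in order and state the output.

kebogelonsot

Rule 1 (intervocalic voicing): /p/ is a voiceless obstruent between vowels /e/ and /o/, so it voices to [b]. /k/ is a voiceless obstruent between vowels /o/ and /e/, so it voices to [g]. /kepokelomsod/ → kebogelomsod.
Rule 2 (post-nasal voicing): no segment meets the environment; /kebogelomsod/ is unchanged.
Rule 3 (nasal place assimilation): /m/ precedes the alveolar consonant /s/, so it assimilates in place to [n]. /kebogelomsod/ → kebogelonsod.
Rule 4 (final devoicing): /d/ is a voiced stop in word-final position, so it devoices to [t]. /kebogelonsod/ → kebogelonsot.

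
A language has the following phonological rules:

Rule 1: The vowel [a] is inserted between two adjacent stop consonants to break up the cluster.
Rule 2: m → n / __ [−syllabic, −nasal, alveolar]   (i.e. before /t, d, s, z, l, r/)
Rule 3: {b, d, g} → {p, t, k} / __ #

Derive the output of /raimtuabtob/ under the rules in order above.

Rule 1 (stop-cluster a-epenthesis): /b/ and /t/ form a stop–stop cluster, so [a] is inserted between them. /raimtuabtob/ → raimtuabatob.
Rule 2 (nasal place assimilation): /m/ precedes the alveolar consonant /t/, so it assimilates in place to [n]. /raimtuabatob/ → raintuabatob.
Rule 3 (final devoicing): /b/ is a voiced stop in word-final position, so it devoices to [p]. /raintuabatob/ → raintuabatop.

raintuabatop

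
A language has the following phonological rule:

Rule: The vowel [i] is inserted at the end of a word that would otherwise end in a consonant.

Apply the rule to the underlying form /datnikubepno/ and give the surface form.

datnikubepno

No segment of /datnikubepno/ meets the structural description of the rule, so the form surfaces unchanged.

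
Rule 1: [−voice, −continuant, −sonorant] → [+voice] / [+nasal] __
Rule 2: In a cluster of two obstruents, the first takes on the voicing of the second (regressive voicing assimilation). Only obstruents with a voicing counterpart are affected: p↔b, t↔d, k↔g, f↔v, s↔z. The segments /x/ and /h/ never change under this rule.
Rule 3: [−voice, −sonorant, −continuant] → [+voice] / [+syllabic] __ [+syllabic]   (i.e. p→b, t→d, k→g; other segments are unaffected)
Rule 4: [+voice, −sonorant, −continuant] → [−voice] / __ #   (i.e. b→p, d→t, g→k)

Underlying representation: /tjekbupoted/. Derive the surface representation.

tjegbubodet

Rule 1 (post-nasal voicing): no segment meets the environment; /tjekbupoted/ is unchanged.
Rule 2 (regressive voicing assimilation): /k/ precedes the voiced obstruent /b/, so it voices to [g] by assimilation. /tjekbupoted/ → tjegbupoted.
Rule 3 (intervocalic voicing): /p/ is a voiceless stop between vowels /u/ and /o/, so it voices to [b]. /t/ is a voiceless stop between vowels /o/ and /e/, so it voices to [d]. /tjegbupoted/ → tjegbuboded.
Rule 4 (final devoicing): /d/ is a voiced stop in word-final position, so it devoices to [t]. /tjegbuboded/ → tjegbubodet.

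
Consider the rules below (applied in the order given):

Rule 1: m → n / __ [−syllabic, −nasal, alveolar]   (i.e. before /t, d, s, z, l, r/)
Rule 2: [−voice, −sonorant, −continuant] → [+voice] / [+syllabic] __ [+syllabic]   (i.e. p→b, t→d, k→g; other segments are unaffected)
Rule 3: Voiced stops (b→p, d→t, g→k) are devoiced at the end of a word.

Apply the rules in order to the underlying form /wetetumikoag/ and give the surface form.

wededumigoak

Rule 1 (nasal place assimilation): no segment meets the environment; /wetetumikoag/ is unchanged.
Rule 2 (intervocalic voicing): /t/ is a voiceless stop between vowels /e/ and /e/, so it voices to [d]. /t/ is a voiceless stop between vowels /e/ and /u/, so it voices to [d]. /k/ is a voiceless stop between vowels /i/ and /o/, so it voices to [g]. /wetetumikoag/ → wededumigoag.
Rule 3 (final devoicing): /g/ is a voiced stop in word-final position, so it devoices to [k]. /wededumigoag/ → wededumigoak.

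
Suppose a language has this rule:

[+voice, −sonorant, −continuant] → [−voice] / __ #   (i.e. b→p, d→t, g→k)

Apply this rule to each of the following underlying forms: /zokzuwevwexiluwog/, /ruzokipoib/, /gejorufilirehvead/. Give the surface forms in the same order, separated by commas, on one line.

/zokzuwevwexiluwog/: /g/ is a voiced stop in word-final position, so it devoices to [k]. → [zokzuwevwexiluwok].
/ruzokipoib/: /b/ is a voiced stop in word-final position, so it devoices to [p]. → [ruzokipoip].
/gejorufilirehvead/: /d/ is a voiced stop in word-final position, so it devoices to [t]. → [gejorufilirehveat].

zokzuwevwexiluwok, ruzokipoip, gejorufilirehveat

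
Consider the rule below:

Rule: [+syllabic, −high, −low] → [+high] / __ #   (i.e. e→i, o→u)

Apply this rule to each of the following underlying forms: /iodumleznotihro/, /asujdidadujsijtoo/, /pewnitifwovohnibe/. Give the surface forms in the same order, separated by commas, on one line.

/iodumleznotihro/: /o/ is a mid vowel in word-final position, so it raises to [u]. → [iodumleznotihru].
/asujdidadujsijtoo/: /o/ is a mid vowel in word-final position, so it raises to [u]. → [asujdidadujsijtou].
/pewnitifwovohnibe/: /e/ is a mid vowel in word-final position, so it raises to [i]. → [pewnitifwovohnibi].

iodumleznotihru, asujdidadujsijtou, pewnitifwovohnibi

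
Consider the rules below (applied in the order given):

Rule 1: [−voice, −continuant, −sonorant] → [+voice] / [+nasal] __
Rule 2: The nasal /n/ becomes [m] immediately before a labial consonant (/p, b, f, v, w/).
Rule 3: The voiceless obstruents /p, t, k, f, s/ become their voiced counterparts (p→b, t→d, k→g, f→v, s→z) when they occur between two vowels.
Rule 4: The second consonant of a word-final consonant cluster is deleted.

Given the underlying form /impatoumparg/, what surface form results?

Rule 1 (post-nasal voicing): /p/ is a voiceless stop immediately after the nasal /m/, so it voices to [b]. /p/ is a voiceless stop immediately after the nasal /m/, so it voices to [b]. /impatoumparg/ → imbatoumbarg.
Rule 2 (nasal place assimilation): no segment meets the environment; /imbatoumbarg/ is unchanged.
Rule 3 (intervocalic voicing): /t/ is a voiceless obstruent between vowels /a/ and /o/, so it voices to [d]. /imbatoumbarg/ → imbadoumbarg.
Rule 4 (final cluster simplification): /g/ is the second consonant of a word-final cluster /rg/, so it deletes. /imbadoumbarg/ → imbadoumbar.

imbadoumbar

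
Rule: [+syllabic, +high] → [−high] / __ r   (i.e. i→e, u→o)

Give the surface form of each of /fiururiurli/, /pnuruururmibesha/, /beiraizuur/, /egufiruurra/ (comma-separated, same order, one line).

fiororiorli, pnoruorormibesha, beeraizuor, eguferuorra

/fiururiurli/: /u/ is a high vowel immediately before /r/, so it lowers to [o]. /u/ is a high vowel immediately before /r/, so it lowers to [o]. /u/ is a high vowel immediately before /r/, so it lowers to [o]. → [fiororiorli].
/pnuruururmibesha/: /u/ is a high vowel immediately before /r/, so it lowers to [o]. /u/ is a high vowel immediately before /r/, so it lowers to [o]. /u/ is a high vowel immediately before /r/, so it lowers to [o]. → [pnoruorormibesha].
/beiraizuur/: /i/ is a high vowel immediately before /r/, so it lowers to [e]. /u/ is a high vowel immediately before /r/, so it lowers to [o]. → [beeraizuor].
/egufiruurra/: /i/ is a high vowel immediately before /r/, so it lowers to [e]. /u/ is a high vowel immediately before /r/, so it lowers to [o]. → [eguferuorra].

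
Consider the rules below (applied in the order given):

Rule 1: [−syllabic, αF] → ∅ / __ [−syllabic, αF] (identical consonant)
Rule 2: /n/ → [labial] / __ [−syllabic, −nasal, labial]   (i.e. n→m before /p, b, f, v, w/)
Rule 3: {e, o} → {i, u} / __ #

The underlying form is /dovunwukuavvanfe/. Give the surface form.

Rule 1 (degemination): /vv/ is a geminate; the first /v/ deletes. /dovunwukuavvanfe/ → dovunwukuavanfe.
Rule 2 (nasal place assimilation): /n/ precedes the labial consonant /w/, so it assimilates in place to [m]. /n/ precedes the labial consonant /f/, so it assimilates in place to [m]. /dovunwukuavanfe/ → dovumwukuavamfe.
Rule 3 (final vowel raising): /e/ is a mid vowel in word-final position, so it raises to [i]. /dovumwukuavamfe/ → dovumwukuavamfi.

dovumwukuavamfi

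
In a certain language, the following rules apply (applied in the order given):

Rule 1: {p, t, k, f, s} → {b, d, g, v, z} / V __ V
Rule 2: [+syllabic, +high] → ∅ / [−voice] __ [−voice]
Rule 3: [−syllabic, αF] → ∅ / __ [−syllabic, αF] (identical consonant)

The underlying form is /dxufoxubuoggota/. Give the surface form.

Rule 1 (intervocalic voicing): /f/ is a voiceless obstruent between vowels /u/ and /o/, so it voices to [v]. /t/ is a voiceless obstruent between vowels /o/ and /a/, so it voices to [d]. /dxufoxubuoggota/ → dxuvoxubuoggoda.
Rule 2 (high vowel syncope): no segment meets the environment; /dxuvoxubuoggoda/ is unchanged.
Rule 3 (degemination): /gg/ is a geminate; the first /g/ deletes. /dxuvoxubuoggoda/ → dxuvoxubuogoda.

dxuvoxubuogoda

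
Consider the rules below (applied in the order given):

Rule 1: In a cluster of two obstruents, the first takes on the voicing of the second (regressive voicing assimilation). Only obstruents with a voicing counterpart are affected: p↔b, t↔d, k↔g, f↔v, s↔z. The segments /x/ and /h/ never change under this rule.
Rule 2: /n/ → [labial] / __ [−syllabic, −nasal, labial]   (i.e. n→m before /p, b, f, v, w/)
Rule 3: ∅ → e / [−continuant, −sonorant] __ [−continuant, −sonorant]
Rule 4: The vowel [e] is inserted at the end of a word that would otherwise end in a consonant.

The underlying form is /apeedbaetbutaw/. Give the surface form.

Rule 1 (regressive voicing assimilation): /t/ precedes the voiced obstruent /b/, so it voices to [d] by assimilation. /apeedbaetbutaw/ → apeedbaedbutaw.
Rule 2 (nasal place assimilation): no segment meets the environment; /apeedbaedbutaw/ is unchanged.
Rule 3 (stop-cluster e-epenthesis): /d/ and /b/ form a stop–stop cluster, so [e] is inserted between them. /d/ and /b/ form a stop–stop cluster, so [e] is inserted between them. /apeedbaedbutaw/ → apeedebaedebutaw.
Rule 4 (final e-epenthesis): the form ends in the consonant /w/, so [e] is inserted word-finally. /apeedebaedebutaw/ → apeedebaedebutawe.

apeedebaedebutawe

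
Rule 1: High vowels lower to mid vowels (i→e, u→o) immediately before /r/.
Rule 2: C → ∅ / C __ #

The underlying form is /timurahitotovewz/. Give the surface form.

timorahitotovew

Rule 1 (pre-rhotic lowering): /u/ is a high vowel immediately before /r/, so it lowers to [o]. /timurahitotovewz/ → timorahitotovewz.
Rule 2 (final cluster simplification): /z/ is the second consonant of a word-final cluster /wz/, so it deletes. /timorahitotovewz/ → timorahitotovew.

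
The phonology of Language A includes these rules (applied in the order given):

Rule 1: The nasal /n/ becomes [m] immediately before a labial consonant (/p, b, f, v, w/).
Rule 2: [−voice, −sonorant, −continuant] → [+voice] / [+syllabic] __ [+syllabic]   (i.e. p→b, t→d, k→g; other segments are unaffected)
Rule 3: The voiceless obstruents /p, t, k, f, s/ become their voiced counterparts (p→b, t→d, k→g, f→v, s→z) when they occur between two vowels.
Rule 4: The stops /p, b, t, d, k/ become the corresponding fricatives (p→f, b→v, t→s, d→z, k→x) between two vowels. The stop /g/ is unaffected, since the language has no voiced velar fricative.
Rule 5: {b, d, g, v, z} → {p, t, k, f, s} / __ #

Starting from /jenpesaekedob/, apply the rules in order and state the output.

jempezaegezop

Rule 1 (nasal place assimilation): /n/ precedes the labial consonant /p/, so it assimilates in place to [m]. /jenpesaekedob/ → jempesaekedob.
Rule 2 (intervocalic voicing): /k/ is a voiceless stop between vowels /e/ and /e/, so it voices to [g]. /jempesaekedob/ → jempesaegedob.
Rule 3 (intervocalic voicing): /s/ is a voiceless obstruent between vowels /e/ and /a/, so it voices to [z]. /jempesaegedob/ → jempezaegedob.
Rule 4 (intervocalic spirantization): /d/ is a stop between vowels /e/ and /o/, so it spirantizes to the fricative [z]. /jempezaegedob/ → jempezaegezob.
Rule 5 (final devoicing): /b/ is a voiced obstruent in word-final position, so it devoices to [p]. /jempezaegezob/ → jempezaegezop.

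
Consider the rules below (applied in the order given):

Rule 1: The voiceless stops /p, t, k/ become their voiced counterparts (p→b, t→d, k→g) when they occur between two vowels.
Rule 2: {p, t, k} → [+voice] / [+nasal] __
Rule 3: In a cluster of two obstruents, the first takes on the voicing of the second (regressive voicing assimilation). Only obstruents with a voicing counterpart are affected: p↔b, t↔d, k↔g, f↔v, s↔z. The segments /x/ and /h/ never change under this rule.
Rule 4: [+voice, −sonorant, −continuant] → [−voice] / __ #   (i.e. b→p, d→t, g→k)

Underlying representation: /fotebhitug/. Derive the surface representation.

fodephiduk

Rule 1 (intervocalic voicing): /t/ is a voiceless stop between vowels /o/ and /e/, so it voices to [d]. /t/ is a voiceless stop between vowels /i/ and /u/, so it voices to [d]. /fotebhitug/ → fodebhidug.
Rule 2 (post-nasal voicing): no segment meets the environment; /fodebhidug/ is unchanged.
Rule 3 (regressive voicing assimilation): /b/ precedes the voiceless obstruent /h/, so it devoices to [p] by assimilation. /fodebhidug/ → fodephidug.
Rule 4 (final devoicing): /g/ is a voiced stop in word-final position, so it devoices to [k]. /fodephidug/ → fodephiduk.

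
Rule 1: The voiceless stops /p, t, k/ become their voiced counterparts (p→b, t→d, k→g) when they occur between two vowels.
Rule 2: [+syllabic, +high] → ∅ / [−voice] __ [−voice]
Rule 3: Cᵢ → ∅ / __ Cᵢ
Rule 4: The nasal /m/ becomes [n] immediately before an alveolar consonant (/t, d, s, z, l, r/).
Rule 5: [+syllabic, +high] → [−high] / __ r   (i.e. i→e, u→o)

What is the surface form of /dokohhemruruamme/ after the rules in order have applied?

Rule 1 (intervocalic voicing): /k/ is a voiceless stop between vowels /o/ and /o/, so it voices to [g]. /dokohhemruruamme/ → dogohhemruruamme.
Rule 2 (high vowel syncope): no segment meets the environment; /dogohhemruruamme/ is unchanged.
Rule 3 (degemination): /hh/ is a geminate; the first /h/ deletes. /mm/ is a geminate; the first /m/ deletes. /dogohhemruruamme/ → dogohemruruame.
Rule 4 (nasal place assimilation): /m/ precedes the alveolar consonant /r/, so it assimilates in place to [n]. /dogohemruruame/ → dogohenruruame.
Rule 5 (pre-rhotic lowering): /u/ is a high vowel immediately before /r/, so it lowers to [o]. /dogohenruruame/ → dogohenroruame.

dogohenroruame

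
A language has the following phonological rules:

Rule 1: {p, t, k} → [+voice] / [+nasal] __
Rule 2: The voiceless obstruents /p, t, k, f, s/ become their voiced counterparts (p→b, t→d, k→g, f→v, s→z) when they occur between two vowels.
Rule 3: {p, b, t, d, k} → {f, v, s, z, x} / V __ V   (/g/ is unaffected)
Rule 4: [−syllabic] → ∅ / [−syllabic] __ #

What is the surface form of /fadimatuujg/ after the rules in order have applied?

Rule 1 (post-nasal voicing): no segment meets the environment; /fadimatuujg/ is unchanged.
Rule 2 (intervocalic voicing): /t/ is a voiceless obstruent between vowels /a/ and /u/, so it voices to [d]. /fadimatuujg/ → fadimaduujg.
Rule 3 (intervocalic spirantization): /d/ is a stop between vowels /a/ and /i/, so it spirantizes to the fricative [z]. /d/ is a stop between vowels /a/ and /u/, so it spirantizes to the fricative [z]. /fadimaduujg/ → fazimazuujg.
Rule 4 (final cluster simplification): /g/ is the second consonant of a word-final cluster /jg/, so it deletes. /fazimazuujg/ → fazimazuuj.

fazimazuuj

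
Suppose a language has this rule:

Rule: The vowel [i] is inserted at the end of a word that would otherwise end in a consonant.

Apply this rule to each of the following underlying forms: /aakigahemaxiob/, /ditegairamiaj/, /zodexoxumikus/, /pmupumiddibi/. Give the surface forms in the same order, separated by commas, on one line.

aakigahemaxiobi, ditegairamiaji, zodexoxumikusi, pmupumiddibi

/aakigahemaxiob/: the form ends in the consonant /b/, so [i] is inserted word-finally. → [aakigahemaxiobi].
/ditegairamiaj/: the form ends in the consonant /j/, so [i] is inserted word-finally. → [ditegairamiaji].
/zodexoxumikus/: the form ends in the consonant /s/, so [i] is inserted word-finally. → [zodexoxumikusi].
/pmupumiddibi/: the rule's environment is not met; surfaces unchanged as [pmupumiddibi].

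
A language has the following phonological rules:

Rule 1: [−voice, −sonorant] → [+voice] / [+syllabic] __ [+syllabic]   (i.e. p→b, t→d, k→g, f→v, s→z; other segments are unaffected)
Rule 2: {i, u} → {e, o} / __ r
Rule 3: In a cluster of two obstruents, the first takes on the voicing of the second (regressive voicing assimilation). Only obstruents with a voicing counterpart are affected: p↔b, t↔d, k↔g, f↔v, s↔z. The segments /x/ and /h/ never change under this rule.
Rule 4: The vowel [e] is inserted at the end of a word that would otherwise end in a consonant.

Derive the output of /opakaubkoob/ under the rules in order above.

obagaupkoobe

Rule 1 (intervocalic voicing): /p/ is a voiceless obstruent between vowels /o/ and /a/, so it voices to [b]. /k/ is a voiceless obstruent between vowels /a/ and /a/, so it voices to [g]. /opakaubkoob/ → obagaubkoob.
Rule 2 (pre-rhotic lowering): no segment meets the environment; /obagaubkoob/ is unchanged.
Rule 3 (regressive voicing assimilation): /b/ precedes the voiceless obstruent /k/, so it devoices to [p] by assimilation. /obagaubkoob/ → obagaupkoob.
Rule 4 (final e-epenthesis): the form ends in the consonant /b/, so [e] is inserted word-finally. /obagaupkoob/ → obagaupkoobe.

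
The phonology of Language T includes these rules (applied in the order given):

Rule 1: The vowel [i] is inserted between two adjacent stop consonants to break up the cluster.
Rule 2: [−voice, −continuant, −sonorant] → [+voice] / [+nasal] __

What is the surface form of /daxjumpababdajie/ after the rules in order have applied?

daxjumbababidajie

Rule 1 (stop-cluster i-epenthesis): /b/ and /d/ form a stop–stop cluster, so [i] is inserted between them. /daxjumpababdajie/ → daxjumpababidajie.
Rule 2 (post-nasal voicing): /p/ is a voiceless stop immediately after the nasal /m/, so it voices to [b]. /daxjumpababidajie/ → daxjumbababidajie.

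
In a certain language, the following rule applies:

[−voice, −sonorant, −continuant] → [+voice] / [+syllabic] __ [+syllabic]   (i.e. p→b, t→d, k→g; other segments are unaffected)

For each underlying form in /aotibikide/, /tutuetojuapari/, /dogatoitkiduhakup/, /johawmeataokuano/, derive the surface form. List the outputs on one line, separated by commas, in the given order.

aodibigide, tuduedojuabari, dogadoitkiduhagup, johawmeadaoguano

/aotibikide/: /t/ is a voiceless stop between vowels /o/ and /i/, so it voices to [d]. /k/ is a voiceless stop between vowels /i/ and /i/, so it voices to [g]. → [aodibigide].
/tutuetojuapari/: /t/ is a voiceless stop between vowels /u/ and /u/, so it voices to [d]. /t/ is a voiceless stop between vowels /e/ and /o/, so it voices to [d]. /p/ is a voiceless stop between vowels /a/ and /a/, so it voices to [b]. → [tuduedojuabari].
/dogatoitkiduhakup/: /t/ is a voiceless stop between vowels /a/ and /o/, so it voices to [d]. /k/ is a voiceless stop between vowels /a/ and /u/, so it voices to [g]. → [dogadoitkiduhagup].
/johawmeataokuano/: /t/ is a voiceless stop between vowels /a/ and /a/, so it voices to [d]. /k/ is a voiceless stop between vowels /o/ and /u/, so it voices to [g]. → [johawmeadaoguano].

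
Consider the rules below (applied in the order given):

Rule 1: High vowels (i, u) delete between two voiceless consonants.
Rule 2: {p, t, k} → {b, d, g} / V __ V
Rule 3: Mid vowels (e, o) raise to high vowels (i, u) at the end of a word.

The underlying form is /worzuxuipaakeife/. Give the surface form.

worzuxuibaageifi

Rule 1 (high vowel syncope): no segment meets the environment; /worzuxuipaakeife/ is unchanged.
Rule 2 (intervocalic voicing): /p/ is a voiceless stop between vowels /i/ and /a/, so it voices to [b]. /k/ is a voiceless stop between vowels /a/ and /e/, so it voices to [g]. /worzuxuipaakeife/ → worzuxuibaageife.
Rule 3 (final vowel raising): /e/ is a mid vowel in word-final position, so it raises to [i]. /worzuxuibaageife/ → worzuxuibaageifi.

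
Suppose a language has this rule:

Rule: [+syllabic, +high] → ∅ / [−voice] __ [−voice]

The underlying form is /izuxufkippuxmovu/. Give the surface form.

/u/ is a high vowel flanked by voiceless consonants /x/ and /f/, so it deletes.
/i/ is a high vowel flanked by voiceless consonants /k/ and /p/, so it deletes.
/u/ is a high vowel flanked by voiceless consonants /p/ and /x/, so it deletes.
Surface form: [izuxfkppxmovu].

izuxfkppxmovu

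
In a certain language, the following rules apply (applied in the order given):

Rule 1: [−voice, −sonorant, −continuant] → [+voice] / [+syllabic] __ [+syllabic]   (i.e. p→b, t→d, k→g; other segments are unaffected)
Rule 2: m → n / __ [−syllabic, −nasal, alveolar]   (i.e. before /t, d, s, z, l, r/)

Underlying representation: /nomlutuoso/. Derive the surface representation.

nonluduoso

Rule 1 (intervocalic voicing): /t/ is a voiceless stop between vowels /u/ and /u/, so it voices to [d]. /nomlutuoso/ → nomluduoso.
Rule 2 (nasal place assimilation): /m/ precedes the alveolar consonant /l/, so it assimilates in place to [n]. /nomluduoso/ → nonluduoso.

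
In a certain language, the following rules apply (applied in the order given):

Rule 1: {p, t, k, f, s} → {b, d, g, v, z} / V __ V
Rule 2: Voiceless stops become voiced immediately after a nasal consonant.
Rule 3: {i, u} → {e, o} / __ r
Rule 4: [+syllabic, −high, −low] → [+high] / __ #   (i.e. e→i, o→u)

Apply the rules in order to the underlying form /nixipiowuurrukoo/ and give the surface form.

Rule 1 (intervocalic voicing): /p/ is a voiceless obstruent between vowels /i/ and /i/, so it voices to [b]. /k/ is a voiceless obstruent between vowels /u/ and /o/, so it voices to [g]. /nixipiowuurrukoo/ → nixibiowuurrugoo.
Rule 2 (post-nasal voicing): no segment meets the environment; /nixibiowuurrugoo/ is unchanged.
Rule 3 (pre-rhotic lowering): /u/ is a high vowel immediately before /r/, so it lowers to [o]. /nixibiowuurrugoo/ → nixibiowuorrugoo.
Rule 4 (final vowel raising): /o/ is a mid vowel in word-final position, so it raises to [u]. /nixibiowuorrugoo/ → nixibiowuorrugou.

nixibiowuorrugou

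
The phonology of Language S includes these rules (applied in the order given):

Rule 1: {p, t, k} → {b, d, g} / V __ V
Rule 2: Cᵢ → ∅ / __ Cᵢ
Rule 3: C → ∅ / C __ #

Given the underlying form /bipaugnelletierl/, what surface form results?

Rule 1 (intervocalic voicing): /p/ is a voiceless stop between vowels /i/ and /a/, so it voices to [b]. /t/ is a voiceless stop between vowels /e/ and /i/, so it voices to [d]. /bipaugnelletierl/ → bibaugnelledierl.
Rule 2 (degemination): /ll/ is a geminate; the first /l/ deletes. /bibaugnelledierl/ → bibaugneledierl.
Rule 3 (final cluster simplification): /l/ is the second consonant of a word-final cluster /rl/, so it deletes. /bibaugneledierl/ → bibaugneledier.

bibaugneledier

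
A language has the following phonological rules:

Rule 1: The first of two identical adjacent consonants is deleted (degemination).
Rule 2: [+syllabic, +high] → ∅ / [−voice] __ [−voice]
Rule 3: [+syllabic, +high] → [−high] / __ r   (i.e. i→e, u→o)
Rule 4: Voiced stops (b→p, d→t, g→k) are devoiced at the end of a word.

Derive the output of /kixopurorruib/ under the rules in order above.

Rule 1 (degemination): /rr/ is a geminate; the first /r/ deletes. /kixopurorruib/ → kixopuroruib.
Rule 2 (high vowel syncope): /i/ is a high vowel flanked by voiceless consonants /k/ and /x/, so it deletes. /kixopuroruib/ → kxopuroruib.
Rule 3 (pre-rhotic lowering): /u/ is a high vowel immediately before /r/, so it lowers to [o]. /kxopuroruib/ → kxopororuib.
Rule 4 (final devoicing): /b/ is a voiced stop in word-final position, so it devoices to [p]. /kxopororuib/ → kxopororuip.

kxopororuip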